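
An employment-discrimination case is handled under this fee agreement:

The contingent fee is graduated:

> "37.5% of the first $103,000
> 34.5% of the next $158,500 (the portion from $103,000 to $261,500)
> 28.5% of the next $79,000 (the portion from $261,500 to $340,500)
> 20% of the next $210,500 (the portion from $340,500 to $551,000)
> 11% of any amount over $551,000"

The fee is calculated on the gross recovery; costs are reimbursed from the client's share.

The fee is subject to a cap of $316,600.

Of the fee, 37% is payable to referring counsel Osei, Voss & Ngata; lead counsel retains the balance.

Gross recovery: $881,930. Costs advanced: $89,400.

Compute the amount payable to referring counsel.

$71,900.18

Fee base is the gross recovery, $881,930; costs are reimbursed separately.
First $103,000 at 37.5% = $38,625.00
Next $158,500 at 34.5% = $54,682.50
Next $79,000 at 28.5% = $22,515.00
Next $210,500 at 20% = $42,100.00
Remaining $330,930 at 11% = $36,402.30
Fee: $38,625.00 + $54,682.50 + $22,515.00 + $42,100.00 + $36,402.30 = $194,324.80
$194,324.80 is under the $316,600 cap.
Referral share: 37% of $194,324.80 = $71,900.18; lead counsel retains $194,324.80 − $71,900.18 = $122,424.62.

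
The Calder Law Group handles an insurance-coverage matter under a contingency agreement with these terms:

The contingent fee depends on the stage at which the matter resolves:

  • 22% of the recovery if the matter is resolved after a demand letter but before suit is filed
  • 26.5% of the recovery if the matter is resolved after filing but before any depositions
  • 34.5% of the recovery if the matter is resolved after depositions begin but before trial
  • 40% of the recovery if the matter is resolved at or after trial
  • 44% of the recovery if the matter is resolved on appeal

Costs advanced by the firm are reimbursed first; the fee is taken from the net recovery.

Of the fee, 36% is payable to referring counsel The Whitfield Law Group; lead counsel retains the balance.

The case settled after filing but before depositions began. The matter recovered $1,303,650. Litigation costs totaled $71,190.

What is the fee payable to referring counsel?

$117,576.68

Fee base (net of costs): $1,303,650 − $71,190 = $1,232,460
The matter settled after filing but before depositions began, so the 26.5% rate applies.
$1,232,460 × 26.5% = $326,601.90
Referral share: 36% of $326,601.90 = $117,576.68; lead counsel retains $326,601.90 − $117,576.68 = $209,025.22.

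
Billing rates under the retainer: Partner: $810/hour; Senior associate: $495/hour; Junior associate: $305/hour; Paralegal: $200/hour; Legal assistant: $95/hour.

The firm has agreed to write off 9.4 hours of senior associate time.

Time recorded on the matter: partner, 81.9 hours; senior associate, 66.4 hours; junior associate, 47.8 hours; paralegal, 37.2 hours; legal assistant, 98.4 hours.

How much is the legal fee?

$125,921.00

Partner: 81.9 × $810 = $66,339.00
Senior associate: 66.4 × $495 = $32,868.00
Junior associate: 47.8 × $305 = $14,579.00
Paralegal: 37.2 × $200 = $7,440.00
Legal assistant: 98.4 × $95 = $9,348.00
Subtotal: $130,574.00
Write-off: 9.4 × $495 = $4,653.00
Total: $130,574.00 − $4,653.00 = $125,921.00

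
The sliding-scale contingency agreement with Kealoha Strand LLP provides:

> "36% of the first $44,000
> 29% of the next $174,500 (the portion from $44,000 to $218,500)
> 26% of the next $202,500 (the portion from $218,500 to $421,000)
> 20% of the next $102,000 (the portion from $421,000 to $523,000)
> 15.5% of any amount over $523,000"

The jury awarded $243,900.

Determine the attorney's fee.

First $44,000 at 36% = $15,840.00
Next $174,500 at 29% = $50,605.00
Remaining $25,400 at 26% = $6,604.00
Fee: $15,840.00 + $50,605.00 + $6,604.00 = $73,049.00

$73,049.00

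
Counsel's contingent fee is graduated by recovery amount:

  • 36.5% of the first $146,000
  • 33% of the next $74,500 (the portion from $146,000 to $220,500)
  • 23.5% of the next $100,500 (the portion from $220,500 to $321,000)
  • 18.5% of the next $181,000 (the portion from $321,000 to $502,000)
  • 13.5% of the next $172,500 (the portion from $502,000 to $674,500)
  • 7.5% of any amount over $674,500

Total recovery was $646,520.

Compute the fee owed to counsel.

$154,487.70

First $146,000 at 36.5% = $53,290.00
Next $74,500 at 33% = $24,585.00
Next $100,500 at 23.5% = $23,617.50
Next $181,000 at 18.5% = $33,485.00
Remaining $144,520 at 13.5% = $19,510.20
Fee: $53,290.00 + $24,585.00 + $23,617.50 + $33,485.00 + $19,510.20 = $154,487.70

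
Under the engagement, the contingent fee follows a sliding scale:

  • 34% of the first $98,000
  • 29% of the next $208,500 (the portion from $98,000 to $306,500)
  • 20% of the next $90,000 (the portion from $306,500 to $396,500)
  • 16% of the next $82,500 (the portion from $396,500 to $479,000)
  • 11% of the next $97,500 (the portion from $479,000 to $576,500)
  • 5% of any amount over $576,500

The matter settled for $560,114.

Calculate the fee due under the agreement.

First $98,000 at 34% = $33,320.00
Next $208,500 at 29% = $60,465.00
Next $90,000 at 20% = $18,000.00
Next $82,500 at 16% = $13,200.00
Remaining $81,114 at 11% = $8,922.54
Fee: $33,320.00 + $60,465.00 + $18,000.00 + $13,200.00 + $8,922.54 = $133,907.54

$133,907.54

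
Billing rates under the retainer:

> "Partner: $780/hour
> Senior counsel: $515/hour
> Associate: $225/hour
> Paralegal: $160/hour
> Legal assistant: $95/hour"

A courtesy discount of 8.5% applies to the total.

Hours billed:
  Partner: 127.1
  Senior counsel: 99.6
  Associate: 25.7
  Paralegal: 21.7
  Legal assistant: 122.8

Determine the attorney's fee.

Partner: 127.1 × $780 = $99,138.00
Senior counsel: 99.6 × $515 = $51,294.00
Associate: 25.7 × $225 = $5,782.50
Paralegal: 21.7 × $160 = $3,472.00
Legal assistant: 122.8 × $95 = $11,666.00
Subtotal: $171,352.50
Less 8.5% discount: −$14,564.96
Total: $171,352.50 − $14,564.96 = $156,787.54

$156,787.54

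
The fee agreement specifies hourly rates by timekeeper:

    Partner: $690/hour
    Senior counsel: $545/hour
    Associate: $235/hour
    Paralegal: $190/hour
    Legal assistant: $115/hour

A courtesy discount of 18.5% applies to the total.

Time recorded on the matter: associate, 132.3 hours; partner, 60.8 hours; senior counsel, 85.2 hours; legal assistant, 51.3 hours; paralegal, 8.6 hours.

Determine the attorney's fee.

$103,513.15

Partner: 60.8 × $690 = $41,952.00
Senior counsel: 85.2 × $545 = $46,434.00
Associate: 132.3 × $235 = $31,090.50
Paralegal: 8.6 × $190 = $1,634.00
Legal assistant: 51.3 × $115 = $5,899.50
Subtotal: $127,010.00
Less 18.5% discount: −$23,496.85
Total: $127,010.00 − $23,496.85 = $103,513.15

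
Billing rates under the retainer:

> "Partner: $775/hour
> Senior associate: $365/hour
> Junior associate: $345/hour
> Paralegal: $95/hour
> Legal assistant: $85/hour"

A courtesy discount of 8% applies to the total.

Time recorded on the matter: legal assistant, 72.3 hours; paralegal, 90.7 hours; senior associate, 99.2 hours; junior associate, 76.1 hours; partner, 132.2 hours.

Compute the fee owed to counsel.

Partner: 132.2 × $775 = $102,455.00
Senior associate: 99.2 × $365 = $36,208.00
Junior associate: 76.1 × $345 = $26,254.50
Paralegal: 90.7 × $95 = $8,616.50
Legal assistant: 72.3 × $85 = $6,145.50
Subtotal: $179,679.50
Less 8% discount: −$14,374.36
Total: $179,679.50 − $14,374.36 = $165,305.14

$165,305.14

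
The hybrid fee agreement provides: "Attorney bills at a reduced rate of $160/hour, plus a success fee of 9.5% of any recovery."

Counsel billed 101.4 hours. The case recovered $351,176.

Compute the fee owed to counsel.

$49,585.72

Hourly: 101.4 × $160 = $16,224.00
Success fee: 9.5% of $351,176 = $33,361.72
Total: $16,224.00 + $33,361.72 = $49,585.72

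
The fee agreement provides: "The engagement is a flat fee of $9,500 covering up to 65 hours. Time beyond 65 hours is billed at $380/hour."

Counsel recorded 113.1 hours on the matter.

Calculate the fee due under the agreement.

Flat fee: $9,500.00
Excess hours: 113.1 − 65 = 48.1
Overrun: 48.1 × $380 = $18,278.00
Total: $9,500.00 + $18,278.00 = $27,778.00

$27,778.00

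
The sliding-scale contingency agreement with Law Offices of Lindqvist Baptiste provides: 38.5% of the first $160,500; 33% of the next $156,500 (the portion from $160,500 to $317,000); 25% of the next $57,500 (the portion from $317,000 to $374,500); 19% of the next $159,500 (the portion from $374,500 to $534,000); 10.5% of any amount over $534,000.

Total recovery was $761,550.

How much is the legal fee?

$182,010.25

First $160,500 at 38.5% = $61,792.50
Next $156,500 at 33% = $51,645.00
Next $57,500 at 25% = $14,375.00
Next $159,500 at 19% = $30,305.00
Remaining $227,550 at 10.5% = $23,892.75
Fee: $61,792.50 + $51,645.00 + $14,375.00 + $30,305.00 + $23,892.75 = $182,010.25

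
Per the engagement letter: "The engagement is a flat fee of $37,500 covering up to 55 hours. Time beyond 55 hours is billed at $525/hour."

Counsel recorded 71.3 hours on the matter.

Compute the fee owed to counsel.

Flat fee: $37,500.00
Excess hours: 71.3 − 55 = 16.3
Overrun: 16.3 × $525 = $8,557.50
Total: $37,500.00 + $8,557.50 = $46,057.50

$46,057.50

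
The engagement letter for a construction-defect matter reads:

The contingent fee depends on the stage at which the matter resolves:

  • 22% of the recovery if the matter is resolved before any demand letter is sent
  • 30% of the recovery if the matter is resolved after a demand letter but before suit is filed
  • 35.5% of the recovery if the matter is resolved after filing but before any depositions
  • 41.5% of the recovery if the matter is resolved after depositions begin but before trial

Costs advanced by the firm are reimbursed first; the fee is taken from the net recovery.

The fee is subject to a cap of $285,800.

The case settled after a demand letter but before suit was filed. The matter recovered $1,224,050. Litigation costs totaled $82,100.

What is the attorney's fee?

$285,800.00

Fee base (net of costs): $1,224,050 − $82,100 = $1,141,950
The matter settled after a demand letter but before suit was filed, so the 30% rate applies.
$1,141,950 × 30% = $342,585.00
$342,585.00 exceeds the $285,800 cap, so the fee is capped at $285,800.00.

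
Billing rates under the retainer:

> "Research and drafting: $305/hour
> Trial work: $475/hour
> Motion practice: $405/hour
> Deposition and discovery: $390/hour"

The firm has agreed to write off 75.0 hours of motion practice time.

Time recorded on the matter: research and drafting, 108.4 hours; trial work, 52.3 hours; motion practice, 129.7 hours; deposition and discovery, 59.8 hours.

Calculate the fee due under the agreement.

Research and drafting: 108.4 × $305 = $33,062.00
Trial work: 52.3 × $475 = $24,842.50
Motion practice: 129.7 × $405 = $52,528.50
Deposition and discovery: 59.8 × $390 = $23,322.00
Subtotal: $133,755.00
Write-off: 75.0 × $405 = $30,375.00
Total: $133,755.00 − $30,375.00 = $103,380.00

$103,380.00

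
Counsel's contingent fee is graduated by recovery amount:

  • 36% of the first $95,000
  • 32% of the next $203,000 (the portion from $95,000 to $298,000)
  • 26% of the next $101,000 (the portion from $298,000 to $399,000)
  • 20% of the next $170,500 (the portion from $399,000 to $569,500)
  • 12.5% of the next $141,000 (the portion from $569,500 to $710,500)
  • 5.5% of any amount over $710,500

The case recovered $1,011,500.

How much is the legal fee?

$193,700.00

First $95,000 at 36% = $34,200.00
Next $203,000 at 32% = $64,960.00
Next $101,000 at 26% = $26,260.00
Next $170,500 at 20% = $34,100.00
Next $141,000 at 12.5% = $17,625.00
Remaining $301,000 at 5.5% = $16,555.00
Fee: $34,200.00 + $64,960.00 + $26,260.00 + $34,100.00 + $17,625.00 + $16,555.00 = $193,700.00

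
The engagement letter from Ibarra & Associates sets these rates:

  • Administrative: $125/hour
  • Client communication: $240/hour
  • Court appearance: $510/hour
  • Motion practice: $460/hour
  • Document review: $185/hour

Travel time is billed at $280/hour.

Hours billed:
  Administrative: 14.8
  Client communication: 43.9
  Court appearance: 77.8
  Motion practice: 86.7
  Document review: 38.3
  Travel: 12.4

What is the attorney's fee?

$102,503.50

Administrative: 14.8 × $125 = $1,850.00
Client communication: 43.9 × $240 = $10,536.00
Court appearance: 77.8 × $510 = $39,678.00
Motion practice: 86.7 × $460 = $39,882.00
Document review: 38.3 × $185 = $7,085.50
Subtotal: $1,850.00 + $10,536.00 + $39,678.00 + $39,882.00 + $7,085.50 = $99,031.50
Travel: 12.4 × $280 = $3,472.00
Total: $99,031.50 + $3,472.00 = $102,503.50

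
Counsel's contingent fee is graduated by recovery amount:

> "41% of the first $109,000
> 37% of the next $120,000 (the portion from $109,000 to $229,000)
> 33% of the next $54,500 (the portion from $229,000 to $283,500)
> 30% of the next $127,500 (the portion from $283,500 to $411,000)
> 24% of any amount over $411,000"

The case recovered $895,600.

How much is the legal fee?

First $109,000 at 41% = $44,690.00
Next $120,000 at 37% = $44,400.00
Next $54,500 at 33% = $17,985.00
Next $127,500 at 30% = $38,250.00
Remaining $484,600 at 24% = $116,304.00
Fee: $44,690.00 + $44,400.00 + $17,985.00 + $38,250.00 + $116,304.00 = $261,629.00

$261,629.00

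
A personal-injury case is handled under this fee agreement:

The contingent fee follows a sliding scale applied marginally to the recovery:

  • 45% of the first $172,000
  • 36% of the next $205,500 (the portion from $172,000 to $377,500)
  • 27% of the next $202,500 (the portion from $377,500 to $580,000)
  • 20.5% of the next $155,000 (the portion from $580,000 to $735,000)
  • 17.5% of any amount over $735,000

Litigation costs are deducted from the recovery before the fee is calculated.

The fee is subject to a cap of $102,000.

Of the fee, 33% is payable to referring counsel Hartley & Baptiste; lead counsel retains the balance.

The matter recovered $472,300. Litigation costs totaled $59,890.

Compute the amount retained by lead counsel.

$68,340.00

Fee base (net of costs): $472,300 − $59,890 = $412,410
First $172,000 at 45% = $77,400.00
Next $205,500 at 36% = $73,980.00
Remaining $34,910 at 27% = $9,425.70
Fee: $77,400.00 + $73,980.00 + $9,425.70 = $160,805.70
$160,805.70 exceeds the $102,000 cap, so the fee is capped at $102,000.00.
Referral share: 33% of $102,000.00 = $33,660.00; lead counsel retains $102,000.00 − $33,660.00 = $68,340.00.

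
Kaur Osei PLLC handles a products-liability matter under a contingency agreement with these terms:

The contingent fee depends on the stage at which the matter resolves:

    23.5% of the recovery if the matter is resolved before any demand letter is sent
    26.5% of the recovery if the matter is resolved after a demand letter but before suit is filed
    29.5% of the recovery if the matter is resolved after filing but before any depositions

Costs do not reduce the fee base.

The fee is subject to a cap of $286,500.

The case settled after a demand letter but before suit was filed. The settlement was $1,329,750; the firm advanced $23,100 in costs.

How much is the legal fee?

Fee base is the gross recovery, $1,329,750; costs are reimbursed separately.
The matter settled after a demand letter but before suit was filed, so the 26.5% rate applies.
$1,329,750 × 26.5% = $352,383.75
$352,383.75 exceeds the $286,500 cap, so the fee is capped at $286,500.00.

$286,500.00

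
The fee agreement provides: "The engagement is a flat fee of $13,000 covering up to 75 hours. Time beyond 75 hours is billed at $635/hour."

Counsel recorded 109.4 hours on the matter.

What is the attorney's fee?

Flat fee: $13,000.00
Excess hours: 109.4 − 75 = 34.4
Overrun: 34.4 × $635 = $21,844.00
Total: $13,000.00 + $21,844.00 = $34,844.00

$34,844.00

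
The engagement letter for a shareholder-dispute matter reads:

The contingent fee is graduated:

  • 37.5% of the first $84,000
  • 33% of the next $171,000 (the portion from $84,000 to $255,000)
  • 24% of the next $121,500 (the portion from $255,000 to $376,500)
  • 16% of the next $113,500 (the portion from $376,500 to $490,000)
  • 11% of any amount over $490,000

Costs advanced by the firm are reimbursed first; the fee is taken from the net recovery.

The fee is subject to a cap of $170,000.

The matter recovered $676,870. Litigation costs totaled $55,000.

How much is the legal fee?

Fee base (net of costs): $676,870 − $55,000 = $621,870
First $84,000 at 37.5% = $31,500.00
Next $171,000 at 33% = $56,430.00
Next $121,500 at 24% = $29,160.00
Next $113,500 at 16% = $18,160.00
Remaining $131,870 at 11% = $14,505.70
Fee: $31,500.00 + $56,430.00 + $29,160.00 + $18,160.00 + $14,505.70 = $149,755.70
$149,755.70 is under the $170,000 cap.

$149,755.70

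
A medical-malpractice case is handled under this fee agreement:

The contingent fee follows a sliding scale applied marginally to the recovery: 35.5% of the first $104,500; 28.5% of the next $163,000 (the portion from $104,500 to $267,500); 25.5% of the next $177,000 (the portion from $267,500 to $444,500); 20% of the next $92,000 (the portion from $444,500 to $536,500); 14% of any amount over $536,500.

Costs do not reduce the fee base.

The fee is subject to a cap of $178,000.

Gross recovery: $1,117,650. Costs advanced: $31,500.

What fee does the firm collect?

Fee base is the gross recovery, $1,117,650; costs are reimbursed separately.
First $104,500 at 35.5% = $37,097.50
Next $163,000 at 28.5% = $46,455.00
Next $177,000 at 25.5% = $45,135.00
Next $92,000 at 20% = $18,400.00
Remaining $581,150 at 14% = $81,361.00
Fee: $37,097.50 + $46,455.00 + $45,135.00 + $18,400.00 + $81,361.00 = $228,448.50
$228,448.50 exceeds the $178,000 cap, so the fee is capped at $178,000.00.

$178,000.00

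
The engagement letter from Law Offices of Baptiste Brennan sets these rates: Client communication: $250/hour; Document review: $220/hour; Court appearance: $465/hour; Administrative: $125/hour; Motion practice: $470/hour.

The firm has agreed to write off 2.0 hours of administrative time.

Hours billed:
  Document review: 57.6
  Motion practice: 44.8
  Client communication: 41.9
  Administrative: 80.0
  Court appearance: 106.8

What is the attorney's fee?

$103,615.00

Client communication: 41.9 × $250 = $10,475.00
Document review: 57.6 × $220 = $12,672.00
Court appearance: 106.8 × $465 = $49,662.00
Administrative: 80.0 × $125 = $10,000.00
Motion practice: 44.8 × $470 = $21,056.00
Subtotal: $103,865.00
Write-off: 2.0 × $125 = $250.00
Total: $103,865.00 − $250.00 = $103,615.00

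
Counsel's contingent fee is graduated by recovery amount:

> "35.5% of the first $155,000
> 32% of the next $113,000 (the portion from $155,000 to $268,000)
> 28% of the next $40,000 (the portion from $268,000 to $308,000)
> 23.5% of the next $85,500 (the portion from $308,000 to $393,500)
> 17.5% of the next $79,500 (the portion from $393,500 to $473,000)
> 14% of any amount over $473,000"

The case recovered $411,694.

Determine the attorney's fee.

First $155,000 at 35.5% = $55,025.00
Next $113,000 at 32% = $36,160.00
Next $40,000 at 28% = $11,200.00
Next $85,500 at 23.5% = $20,092.50
Remaining $18,194 at 17.5% = $3,183.95
Fee: $55,025.00 + $36,160.00 + $11,200.00 + $20,092.50 + $3,183.95 = $125,661.45

$125,661.45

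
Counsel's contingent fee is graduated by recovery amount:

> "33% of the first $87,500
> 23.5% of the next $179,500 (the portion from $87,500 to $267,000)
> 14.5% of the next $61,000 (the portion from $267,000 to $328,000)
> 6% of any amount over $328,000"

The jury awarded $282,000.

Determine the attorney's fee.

$73,232.50

First $87,500 at 33% = $28,875.00
Next $179,500 at 23.5% = $42,182.50
Remaining $15,000 at 14.5% = $2,175.00
Fee: $28,875.00 + $42,182.50 + $2,175.00 = $73,232.50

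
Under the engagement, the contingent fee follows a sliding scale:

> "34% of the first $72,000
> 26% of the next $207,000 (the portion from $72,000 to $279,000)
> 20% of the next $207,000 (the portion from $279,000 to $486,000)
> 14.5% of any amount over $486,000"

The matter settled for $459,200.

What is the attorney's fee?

$114,340.00

First $72,000 at 34% = $24,480.00
Next $207,000 at 26% = $53,820.00
Remaining $180,200 at 20% = $36,040.00
Fee: $24,480.00 + $53,820.00 + $36,040.00 = $114,340.00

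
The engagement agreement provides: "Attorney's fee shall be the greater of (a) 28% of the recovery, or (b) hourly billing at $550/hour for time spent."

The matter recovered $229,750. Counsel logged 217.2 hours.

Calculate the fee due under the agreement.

(a) 28% of $229,750 = $64,330.00
(b) 217.2 × $550 = $119,460.00
The greater is (b): $119,460.00.

$119,460.00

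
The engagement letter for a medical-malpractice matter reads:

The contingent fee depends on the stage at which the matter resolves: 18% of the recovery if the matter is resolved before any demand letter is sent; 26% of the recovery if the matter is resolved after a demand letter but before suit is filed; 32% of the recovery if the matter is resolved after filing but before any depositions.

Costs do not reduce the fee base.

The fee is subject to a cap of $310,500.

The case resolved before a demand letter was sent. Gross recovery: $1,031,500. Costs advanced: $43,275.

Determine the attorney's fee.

Fee base is the gross recovery, $1,031,500; costs are reimbursed separately.
The matter resolved before a demand letter was sent, so the 18% rate applies.
$1,031,500 × 18% = $185,670.00
$185,670.00 is under the $310,500 cap.

$185,670.00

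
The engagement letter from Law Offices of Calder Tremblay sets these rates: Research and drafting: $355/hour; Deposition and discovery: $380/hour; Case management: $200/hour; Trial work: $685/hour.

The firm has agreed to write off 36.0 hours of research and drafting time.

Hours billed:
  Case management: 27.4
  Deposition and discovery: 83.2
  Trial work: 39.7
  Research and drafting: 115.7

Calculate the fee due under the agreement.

Research and drafting: 115.7 × $355 = $41,073.50
Deposition and discovery: 83.2 × $380 = $31,616.00
Case management: 27.4 × $200 = $5,480.00
Trial work: 39.7 × $685 = $27,194.50
Subtotal: $105,364.00
Write-off: 36.0 × $355 = $12,780.00
Total: $105,364.00 − $12,780.00 = $92,584.00

$92,584.00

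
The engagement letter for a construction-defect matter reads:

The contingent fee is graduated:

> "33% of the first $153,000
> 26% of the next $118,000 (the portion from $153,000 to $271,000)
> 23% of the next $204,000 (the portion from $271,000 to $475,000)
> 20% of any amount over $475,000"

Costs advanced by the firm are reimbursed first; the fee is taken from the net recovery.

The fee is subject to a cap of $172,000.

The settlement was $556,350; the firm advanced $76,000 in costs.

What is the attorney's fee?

$129,160.00

Fee base (net of costs): $556,350 − $76,000 = $480,350
First $153,000 at 33% = $50,490.00
Next $118,000 at 26% = $30,680.00
Next $204,000 at 23% = $46,920.00
Remaining $5,350 at 20% = $1,070.00
Fee: $50,490.00 + $30,680.00 + $46,920.00 + $1,070.00 = $129,160.00
$129,160.00 is under the $172,000 cap.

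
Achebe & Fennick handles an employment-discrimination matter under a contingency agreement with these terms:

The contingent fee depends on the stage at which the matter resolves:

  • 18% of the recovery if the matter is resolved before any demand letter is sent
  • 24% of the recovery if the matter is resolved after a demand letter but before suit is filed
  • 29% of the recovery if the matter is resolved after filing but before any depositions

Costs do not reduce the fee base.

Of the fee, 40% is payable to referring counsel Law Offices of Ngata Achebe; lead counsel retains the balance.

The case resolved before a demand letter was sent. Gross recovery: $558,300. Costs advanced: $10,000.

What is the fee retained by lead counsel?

Fee base is the gross recovery, $558,300; costs are reimbursed separately.
The matter resolved before a demand letter was sent, so the 18% rate applies.
$558,300 × 18% = $100,494.00
Referral share: 40% of $100,494.00 = $40,197.60; lead counsel retains $100,494.00 − $40,197.60 = $60,296.40.

$60,296.40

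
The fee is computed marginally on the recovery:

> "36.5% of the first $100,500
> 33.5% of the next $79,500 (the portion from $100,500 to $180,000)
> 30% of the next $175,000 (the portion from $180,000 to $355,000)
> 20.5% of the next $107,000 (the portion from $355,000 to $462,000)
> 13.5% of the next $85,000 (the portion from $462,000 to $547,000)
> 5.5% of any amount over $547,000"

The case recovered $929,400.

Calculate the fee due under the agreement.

$170,257.00

First $100,500 at 36.5% = $36,682.50
Next $79,500 at 33.5% = $26,632.50
Next $175,000 at 30% = $52,500.00
Next $107,000 at 20.5% = $21,935.00
Next $85,000 at 13.5% = $11,475.00
Remaining $382,400 at 5.5% = $21,032.00
Fee: $36,682.50 + $26,632.50 + $52,500.00 + $21,935.00 + $11,475.00 + $21,032.00 = $170,257.00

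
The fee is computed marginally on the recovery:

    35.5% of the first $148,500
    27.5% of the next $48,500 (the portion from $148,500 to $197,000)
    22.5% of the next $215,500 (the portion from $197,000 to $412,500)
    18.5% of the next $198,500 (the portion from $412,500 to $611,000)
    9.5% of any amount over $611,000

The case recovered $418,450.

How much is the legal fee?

First $148,500 at 35.5% = $52,717.50
Next $48,500 at 27.5% = $13,337.50
Next $215,500 at 22.5% = $48,487.50
Remaining $5,950 at 18.5% = $1,100.75
Fee: $52,717.50 + $13,337.50 + $48,487.50 + $1,100.75 = $115,643.25

$115,643.25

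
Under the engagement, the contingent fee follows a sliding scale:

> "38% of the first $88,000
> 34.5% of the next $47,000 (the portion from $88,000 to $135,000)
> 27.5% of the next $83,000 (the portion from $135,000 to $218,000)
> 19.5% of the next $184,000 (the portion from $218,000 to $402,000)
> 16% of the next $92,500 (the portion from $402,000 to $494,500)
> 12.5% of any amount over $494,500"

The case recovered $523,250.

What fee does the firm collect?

$126,753.75

First $88,000 at 38% = $33,440.00
Next $47,000 at 34.5% = $16,215.00
Next $83,000 at 27.5% = $22,825.00
Next $184,000 at 19.5% = $35,880.00
Next $92,500 at 16% = $14,800.00
Remaining $28,750 at 12.5% = $3,593.75
Fee: $33,440.00 + $16,215.00 + $22,825.00 + $35,880.00 + $14,800.00 + $3,593.75 = $126,753.75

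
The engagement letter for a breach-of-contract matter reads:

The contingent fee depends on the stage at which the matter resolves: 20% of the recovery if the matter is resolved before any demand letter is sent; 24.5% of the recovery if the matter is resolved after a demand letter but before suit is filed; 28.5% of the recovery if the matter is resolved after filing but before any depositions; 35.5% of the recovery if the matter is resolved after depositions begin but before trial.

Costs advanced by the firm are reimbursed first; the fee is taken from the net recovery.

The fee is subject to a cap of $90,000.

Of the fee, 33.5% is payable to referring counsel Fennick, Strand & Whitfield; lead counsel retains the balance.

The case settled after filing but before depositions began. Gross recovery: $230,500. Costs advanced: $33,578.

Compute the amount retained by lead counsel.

$37,321.64

Fee base (net of costs): $230,500 − $33,578 = $196,922
The matter settled after filing but before depositions began, so the 28.5% rate applies.
$196,922 × 28.5% = $56,122.77
$56,122.77 is under the $90,000 cap.
Referral share: 33.5% of $56,122.77 = $18,801.13; lead counsel retains $56,122.77 − $18,801.13 = $37,321.64.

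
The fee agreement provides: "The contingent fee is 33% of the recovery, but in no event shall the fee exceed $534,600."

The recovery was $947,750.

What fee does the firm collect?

$312,757.50

33% of $947,750 = $312,757.50
That is under the $534,600 cap.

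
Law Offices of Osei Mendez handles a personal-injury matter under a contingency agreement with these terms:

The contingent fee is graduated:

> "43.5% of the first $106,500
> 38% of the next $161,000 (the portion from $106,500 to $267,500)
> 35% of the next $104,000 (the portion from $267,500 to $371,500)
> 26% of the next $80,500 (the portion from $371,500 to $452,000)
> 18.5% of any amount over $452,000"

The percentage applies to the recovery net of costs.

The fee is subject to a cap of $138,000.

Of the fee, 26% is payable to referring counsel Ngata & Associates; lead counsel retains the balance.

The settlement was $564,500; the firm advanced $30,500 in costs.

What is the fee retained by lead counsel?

$102,120.00

Fee base (net of costs): $564,500 − $30,500 = $534,000
First $106,500 at 43.5% = $46,327.50
Next $161,000 at 38% = $61,180.00
Next $104,000 at 35% = $36,400.00
Next $80,500 at 26% = $20,930.00
Remaining $82,000 at 18.5% = $15,170.00
Fee: $46,327.50 + $61,180.00 + $36,400.00 + $20,930.00 + $15,170.00 = $180,007.50
$180,007.50 exceeds the $138,000 cap, so the fee is capped at $138,000.00.
Referral share: 26% of $138,000.00 = $35,880.00; lead counsel retains $138,000.00 − $35,880.00 = $102,120.00.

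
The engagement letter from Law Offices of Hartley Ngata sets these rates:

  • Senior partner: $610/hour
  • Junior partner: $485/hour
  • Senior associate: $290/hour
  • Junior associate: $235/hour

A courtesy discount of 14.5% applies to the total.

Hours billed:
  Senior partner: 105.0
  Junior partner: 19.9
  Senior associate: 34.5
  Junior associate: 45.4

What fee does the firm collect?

$80,691.05

Senior partner: 105.0 × $610 = $64,050.00
Junior partner: 19.9 × $485 = $9,651.50
Senior associate: 34.5 × $290 = $10,005.00
Junior associate: 45.4 × $235 = $10,669.00
Subtotal: $94,375.50
Less 14.5% discount: −$13,684.45
Total: $94,375.50 − $13,684.45 = $80,691.05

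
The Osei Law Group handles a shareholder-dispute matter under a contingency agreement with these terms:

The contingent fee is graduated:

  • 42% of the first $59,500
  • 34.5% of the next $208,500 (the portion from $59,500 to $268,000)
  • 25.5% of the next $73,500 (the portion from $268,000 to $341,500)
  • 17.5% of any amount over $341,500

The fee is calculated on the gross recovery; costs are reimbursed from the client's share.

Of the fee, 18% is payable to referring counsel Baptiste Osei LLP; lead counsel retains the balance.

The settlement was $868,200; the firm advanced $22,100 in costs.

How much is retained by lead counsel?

$170,426.75

Fee base is the gross recovery, $868,200; costs are reimbursed separately.
First $59,500 at 42% = $24,990.00
Next $208,500 at 34.5% = $71,932.50
Next $73,500 at 25.5% = $18,742.50
Remaining $526,700 at 17.5% = $92,172.50
Fee: $24,990.00 + $71,932.50 + $18,742.50 + $92,172.50 = $207,837.50
Referral share: 18% of $207,837.50 = $37,410.75; lead counsel retains $207,837.50 − $37,410.75 = $170,426.75.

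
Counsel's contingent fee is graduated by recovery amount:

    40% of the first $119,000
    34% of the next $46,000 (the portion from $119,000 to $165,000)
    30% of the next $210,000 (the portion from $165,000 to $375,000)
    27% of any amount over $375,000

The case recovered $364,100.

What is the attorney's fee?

$122,970.00

First $119,000 at 40% = $47,600.00
Next $46,000 at 34% = $15,640.00
Remaining $199,100 at 30% = $59,730.00
Fee: $47,600.00 + $15,640.00 + $59,730.00 = $122,970.00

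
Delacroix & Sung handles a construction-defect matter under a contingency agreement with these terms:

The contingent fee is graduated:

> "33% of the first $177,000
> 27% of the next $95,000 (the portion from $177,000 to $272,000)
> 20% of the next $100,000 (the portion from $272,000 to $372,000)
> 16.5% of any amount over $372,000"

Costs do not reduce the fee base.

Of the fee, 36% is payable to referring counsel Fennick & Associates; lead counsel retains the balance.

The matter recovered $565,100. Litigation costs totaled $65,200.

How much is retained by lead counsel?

Fee base is the gross recovery, $565,100; costs are reimbursed separately.
First $177,000 at 33% = $58,410.00
Next $95,000 at 27% = $25,650.00
Next $100,000 at 20% = $20,000.00
Remaining $193,100 at 16.5% = $31,861.50
Fee: $58,410.00 + $25,650.00 + $20,000.00 + $31,861.50 = $135,921.50
Referral share: 36% of $135,921.50 = $48,931.74; lead counsel retains $135,921.50 − $48,931.74 = $86,989.76.

$86,989.76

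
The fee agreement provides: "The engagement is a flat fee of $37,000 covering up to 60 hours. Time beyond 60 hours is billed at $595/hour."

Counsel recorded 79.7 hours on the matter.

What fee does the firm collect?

Flat fee: $37,000.00
Excess hours: 79.7 − 60 = 19.7
Overrun: 19.7 × $595 = $11,721.50
Total: $37,000.00 + $11,721.50 = $48,721.50

$48,721.50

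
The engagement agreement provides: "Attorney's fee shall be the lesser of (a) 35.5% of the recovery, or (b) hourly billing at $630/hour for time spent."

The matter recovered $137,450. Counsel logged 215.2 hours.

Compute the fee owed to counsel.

(a) 35.5% of $137,450 = $48,794.75
(b) 215.2 × $630 = $135,576.00
The lesser is (a): $48,794.75.

$48,794.75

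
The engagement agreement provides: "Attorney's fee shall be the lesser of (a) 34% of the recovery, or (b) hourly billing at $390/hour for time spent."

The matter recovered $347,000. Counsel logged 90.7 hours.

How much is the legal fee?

$35,373.00

(a) 34% of $347,000 = $117,980.00
(b) 90.7 × $390 = $35,373.00
The lesser is (b): $35,373.00.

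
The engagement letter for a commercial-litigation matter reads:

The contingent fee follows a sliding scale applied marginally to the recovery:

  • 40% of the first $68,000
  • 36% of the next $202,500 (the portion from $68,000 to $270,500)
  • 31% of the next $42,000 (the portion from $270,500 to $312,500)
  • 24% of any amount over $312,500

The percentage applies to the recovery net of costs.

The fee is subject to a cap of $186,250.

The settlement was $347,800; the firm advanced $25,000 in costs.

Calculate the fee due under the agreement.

Fee base (net of costs): $347,800 − $25,000 = $322,800
First $68,000 at 40% = $27,200.00
Next $202,500 at 36% = $72,900.00
Next $42,000 at 31% = $13,020.00
Remaining $10,300 at 24% = $2,472.00
Fee: $27,200.00 + $72,900.00 + $13,020.00 + $2,472.00 = $115,592.00
$115,592.00 is under the $186,250 cap.

$115,592.00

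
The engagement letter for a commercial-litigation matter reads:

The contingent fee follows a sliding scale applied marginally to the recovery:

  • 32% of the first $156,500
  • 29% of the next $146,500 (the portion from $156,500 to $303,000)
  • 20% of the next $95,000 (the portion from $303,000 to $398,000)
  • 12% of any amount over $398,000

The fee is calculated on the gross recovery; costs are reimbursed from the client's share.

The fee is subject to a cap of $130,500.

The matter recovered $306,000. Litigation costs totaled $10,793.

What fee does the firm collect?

$93,165.00

Fee base is the gross recovery, $306,000; costs are reimbursed separately.
First $156,500 at 32% = $50,080.00
Next $146,500 at 29% = $42,485.00
Remaining $3,000 at 20% = $600.00
Fee: $50,080.00 + $42,485.00 + $600.00 = $93,165.00
$93,165.00 is under the $130,500 cap.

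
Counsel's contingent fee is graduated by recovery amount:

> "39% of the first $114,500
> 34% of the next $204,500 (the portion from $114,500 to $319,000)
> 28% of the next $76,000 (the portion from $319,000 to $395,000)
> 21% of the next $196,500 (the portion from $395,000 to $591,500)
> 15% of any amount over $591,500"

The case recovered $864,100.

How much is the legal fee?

First $114,500 at 39% = $44,655.00
Next $204,500 at 34% = $69,530.00
Next $76,000 at 28% = $21,280.00
Next $196,500 at 21% = $41,265.00
Remaining $272,600 at 15% = $40,890.00
Fee: $44,655.00 + $69,530.00 + $21,280.00 + $41,265.00 + $40,890.00 = $217,620.00

$217,620.00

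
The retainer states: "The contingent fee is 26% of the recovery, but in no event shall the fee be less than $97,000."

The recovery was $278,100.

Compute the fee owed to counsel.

$97,000.00

26% of $278,100 = $72,306.00
That is below the $97,000 minimum, so the minimum applies.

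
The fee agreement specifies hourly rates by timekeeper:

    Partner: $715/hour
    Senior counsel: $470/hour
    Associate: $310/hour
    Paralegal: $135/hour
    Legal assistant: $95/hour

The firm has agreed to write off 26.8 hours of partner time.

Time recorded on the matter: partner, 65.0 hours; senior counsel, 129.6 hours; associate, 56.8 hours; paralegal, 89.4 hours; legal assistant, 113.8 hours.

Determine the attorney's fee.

Partner: 65.0 × $715 = $46,475.00
Senior counsel: 129.6 × $470 = $60,912.00
Associate: 56.8 × $310 = $17,608.00
Paralegal: 89.4 × $135 = $12,069.00
Legal assistant: 113.8 × $95 = $10,811.00
Subtotal: $147,875.00
Write-off: 26.8 × $715 = $19,162.00
Total: $147,875.00 − $19,162.00 = $128,713.00

$128,713.00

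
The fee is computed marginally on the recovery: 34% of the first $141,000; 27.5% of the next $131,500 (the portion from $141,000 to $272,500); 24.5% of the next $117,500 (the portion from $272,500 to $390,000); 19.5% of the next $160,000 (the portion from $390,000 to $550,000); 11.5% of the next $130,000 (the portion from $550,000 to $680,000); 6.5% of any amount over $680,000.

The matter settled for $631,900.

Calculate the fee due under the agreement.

$153,508.50

First $141,000 at 34% = $47,940.00
Next $131,500 at 27.5% = $36,162.50
Next $117,500 at 24.5% = $28,787.50
Next $160,000 at 19.5% = $31,200.00
Remaining $81,900 at 11.5% = $9,418.50
Fee: $47,940.00 + $36,162.50 + $28,787.50 + $31,200.00 + $9,418.50 = $153,508.50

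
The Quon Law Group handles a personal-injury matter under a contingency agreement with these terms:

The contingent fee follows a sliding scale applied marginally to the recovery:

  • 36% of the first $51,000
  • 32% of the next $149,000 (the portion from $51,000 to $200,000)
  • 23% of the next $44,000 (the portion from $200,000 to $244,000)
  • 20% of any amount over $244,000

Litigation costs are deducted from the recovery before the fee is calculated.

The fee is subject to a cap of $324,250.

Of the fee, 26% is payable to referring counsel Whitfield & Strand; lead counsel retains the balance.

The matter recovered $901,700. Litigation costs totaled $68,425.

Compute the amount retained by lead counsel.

$143,571.10

Fee base (net of costs): $901,700 − $68,425 = $833,275
First $51,000 at 36% = $18,360.00
Next $149,000 at 32% = $47,680.00
Next $44,000 at 23% = $10,120.00
Remaining $589,275 at 20% = $117,855.00
Fee: $18,360.00 + $47,680.00 + $10,120.00 + $117,855.00 = $194,015.00
$194,015.00 is under the $324,250 cap.
Referral share: 26% of $194,015.00 = $50,443.90; lead counsel retains $194,015.00 − $50,443.90 = $143,571.10.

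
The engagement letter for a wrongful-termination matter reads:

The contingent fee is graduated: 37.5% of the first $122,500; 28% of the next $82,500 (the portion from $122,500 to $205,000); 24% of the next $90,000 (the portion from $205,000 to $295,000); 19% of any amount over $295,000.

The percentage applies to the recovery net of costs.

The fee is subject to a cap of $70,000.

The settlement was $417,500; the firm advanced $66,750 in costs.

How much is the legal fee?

$70,000.00

Fee base (net of costs): $417,500 − $66,750 = $350,750
First $122,500 at 37.5% = $45,937.50
Next $82,500 at 28% = $23,100.00
Next $90,000 at 24% = $21,600.00
Remaining $55,750 at 19% = $10,592.50
Fee: $45,937.50 + $23,100.00 + $21,600.00 + $10,592.50 = $101,230.00
$101,230.00 exceeds the $70,000 cap, so the fee is capped at $70,000.00.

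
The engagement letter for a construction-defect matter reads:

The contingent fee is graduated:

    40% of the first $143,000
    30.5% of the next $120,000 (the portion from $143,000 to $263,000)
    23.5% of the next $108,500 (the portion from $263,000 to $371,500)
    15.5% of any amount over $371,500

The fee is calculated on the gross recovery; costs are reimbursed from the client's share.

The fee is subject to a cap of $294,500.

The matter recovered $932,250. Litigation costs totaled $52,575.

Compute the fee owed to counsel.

$206,213.75

Fee base is the gross recovery, $932,250; costs are reimbursed separately.
First $143,000 at 40% = $57,200.00
Next $120,000 at 30.5% = $36,600.00
Next $108,500 at 23.5% = $25,497.50
Remaining $560,750 at 15.5% = $86,916.25
Fee: $57,200.00 + $36,600.00 + $25,497.50 + $86,916.25 = $206,213.75
$206,213.75 is under the $294,500 cap.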